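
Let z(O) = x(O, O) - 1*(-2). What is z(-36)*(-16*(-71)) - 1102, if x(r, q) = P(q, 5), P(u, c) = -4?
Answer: -3374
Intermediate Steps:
x(r, q) = -4
z(O) = -2 (z(O) = -4 - 1*(-2) = -4 + 2 = -2)
z(-36)*(-16*(-71)) - 1102 = -(-32)*(-71) - 1102 = -2*1136 - 1102 = -2272 - 1102 = -3374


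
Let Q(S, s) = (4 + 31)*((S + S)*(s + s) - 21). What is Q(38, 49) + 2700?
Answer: 262645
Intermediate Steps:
Q(S, s) = -735 + 140*S*s (Q(S, s) = 35*((2*S)*(2*s) - 21) = 35*(4*S*s - 21) = 35*(-21 + 4*S*s) = -735 + 140*S*s)
Q(38, 49) + 2700 = (-735 + 140*38*49) + 2700 = (-735 + 260680) + 2700 = 259945 + 2700 = 262645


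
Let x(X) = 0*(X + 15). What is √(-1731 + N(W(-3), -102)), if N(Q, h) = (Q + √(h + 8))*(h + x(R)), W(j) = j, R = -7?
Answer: √(-1425 - 102*I*√94) ≈ 12.44 - 39.746*I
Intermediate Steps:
x(X) = 0 (x(X) = 0*(15 + X) = 0)
N(Q, h) = h*(Q + √(8 + h)) (N(Q, h) = (Q + √(h + 8))*(h + 0) = (Q + √(8 + h))*h = h*(Q + √(8 + h)))
√(-1731 + N(W(-3), -102)) = √(-1731 - 102*(-3 + √(8 - 102))) = √(-1731 - 102*(-3 + √(-94))) = √(-1731 - 102*(-3 + I*√94)) = √(-1731 + (306 - 102*I*√94)) = √(-1425 - 102*I*√94)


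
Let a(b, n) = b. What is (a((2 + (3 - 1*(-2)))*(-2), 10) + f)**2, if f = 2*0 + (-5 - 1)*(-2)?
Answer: 4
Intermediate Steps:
f = 12 (f = 0 - 6*(-2) = 0 + 12 = 12)
(a((2 + (3 - 1*(-2)))*(-2), 10) + f)**2 = ((2 + (3 - 1*(-2)))*(-2) + 12)**2 = ((2 + (3 + 2))*(-2) + 12)**2 = ((2 + 5)*(-2) + 12)**2 = (7*(-2) + 12)**2 = (-14 + 12)**2 = (-2)**2 = 4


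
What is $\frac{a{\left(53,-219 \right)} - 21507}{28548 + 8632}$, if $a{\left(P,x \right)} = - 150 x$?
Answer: $\frac{11343}{37180} \approx 0.30508$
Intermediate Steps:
$\frac{a{\left(53,-219 \right)} - 21507}{28548 + 8632} = \frac{\left(-150\right) \left(-219\right) - 21507}{28548 + 8632} = \frac{32850 - 21507}{37180} = 11343 \cdot \frac{1}{37180} = \frac{11343}{37180}$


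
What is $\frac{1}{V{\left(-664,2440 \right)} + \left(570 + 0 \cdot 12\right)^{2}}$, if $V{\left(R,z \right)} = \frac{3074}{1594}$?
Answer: $\frac{797}{258946837} \approx 3.0779 \cdot 10^{-6}$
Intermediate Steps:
$V{\left(R,z \right)} = \frac{1537}{797}$ ($V{\left(R,z \right)} = 3074 \cdot \frac{1}{1594} = \frac{1537}{797}$)
$\frac{1}{V{\left(-664,2440 \right)} + \left(570 + 0 \cdot 12\right)^{2}} = \frac{1}{\frac{1537}{797} + \left(570 + 0 \cdot 12\right)^{2}} = \frac{1}{\frac{1537}{797} + \left(570 + 0\right)^{2}} = \frac{1}{\frac{1537}{797} + 570^{2}} = \frac{1}{\frac{1537}{797} + 324900} = \frac{1}{\frac{258946837}{797}} = \frac{797}{258946837}$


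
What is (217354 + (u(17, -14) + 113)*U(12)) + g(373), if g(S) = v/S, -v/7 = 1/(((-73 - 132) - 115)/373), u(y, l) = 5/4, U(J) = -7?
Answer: 69297367/320 ≈ 2.1655e+5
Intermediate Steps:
u(y, l) = 5/4 (u(y, l) = 5*(¼) = 5/4)
v = 2611/320 (v = -7*373/((-73 - 132) - 115) = -7*373/(-205 - 115) = -7/((-320*1/373)) = -7/(-320/373) = -7*(-373/320) = 2611/320 ≈ 8.1594)
g(S) = 2611/(320*S)
(217354 + (u(17, -14) + 113)*U(12)) + g(373) = (217354 + (5/4 + 113)*(-7)) + (2611/320)/373 = (217354 + (457/4)*(-7)) + (2611/320)*(1/373) = (217354 - 3199/4) + 7/320 = 866217/4 + 7/320 = 69297367/320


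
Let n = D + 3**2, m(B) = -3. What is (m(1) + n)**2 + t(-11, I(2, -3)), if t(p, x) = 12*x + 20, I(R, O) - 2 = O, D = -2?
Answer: 24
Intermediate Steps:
I(R, O) = 2 + O
t(p, x) = 20 + 12*x
n = 7 (n = -2 + 3**2 = -2 + 9 = 7)
(m(1) + n)**2 + t(-11, I(2, -3)) = (-3 + 7)**2 + (20 + 12*(2 - 3)) = 4**2 + (20 + 12*(-1)) = 16 + (20 - 12) = 16 + 8 = 24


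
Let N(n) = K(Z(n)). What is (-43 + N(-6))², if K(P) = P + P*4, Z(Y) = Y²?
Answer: 18769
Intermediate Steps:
K(P) = 5*P (K(P) = P + 4*P = 5*P)
N(n) = 5*n²
(-43 + N(-6))² = (-43 + 5*(-6)²)² = (-43 + 5*36)² = (-43 + 180)² = 137² = 18769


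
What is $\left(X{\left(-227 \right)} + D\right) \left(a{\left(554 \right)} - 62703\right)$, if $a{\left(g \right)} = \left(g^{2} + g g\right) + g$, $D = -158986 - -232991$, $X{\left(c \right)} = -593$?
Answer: $40500152396$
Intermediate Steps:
$D = 74005$ ($D = -158986 + 232991 = 74005$)
$a{\left(g \right)} = g + 2 g^{2}$ ($a{\left(g \right)} = \left(g^{2} + g^{2}\right) + g = 2 g^{2} + g = g + 2 g^{2}$)
$\left(X{\left(-227 \right)} + D\right) \left(a{\left(554 \right)} - 62703\right) = \left(-593 + 74005\right) \left(554 \left(1 + 2 \cdot 554\right) - 62703\right) = 73412 \left(554 \left(1 + 1108\right) - 62703\right) = 73412 \left(554 \cdot 1109 - 62703\right) = 73412 \left(614386 - 62703\right) = 73412 \cdot 551683 = 40500152396$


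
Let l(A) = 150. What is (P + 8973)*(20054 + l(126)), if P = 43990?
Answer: 1070064452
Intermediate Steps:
(P + 8973)*(20054 + l(126)) = (43990 + 8973)*(20054 + 150) = 52963*20204 = 1070064452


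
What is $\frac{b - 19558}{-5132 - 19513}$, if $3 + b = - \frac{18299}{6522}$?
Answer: $\frac{127595141}{160734690} \approx 0.79382$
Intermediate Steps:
$b = - \frac{37865}{6522}$ ($b = -3 - \frac{18299}{6522} = - \frac{37865}{6522} \approx -5.8057$)
$\frac{b - 19558}{-5132 - 19513} = \frac{- \frac{37865}{6522} - 19558}{-5132 - 19513} = - \frac{127595141}{6522 \left(-24645\right)} = \left(- \frac{127595141}{6522}\right) \left(- \frac{1}{24645}\right) = \frac{127595141}{160734690}$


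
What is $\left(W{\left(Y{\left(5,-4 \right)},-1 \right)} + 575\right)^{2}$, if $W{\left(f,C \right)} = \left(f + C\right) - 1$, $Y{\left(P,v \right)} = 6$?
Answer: $335241$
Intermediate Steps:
$W{\left(f,C \right)} = -1 + C + f$ ($W{\left(f,C \right)} = \left(C + f\right) - 1 = -1 + C + f$)
$\left(W{\left(Y{\left(5,-4 \right)},-1 \right)} + 575\right)^{2} = \left(\left(-1 - 1 + 6\right) + 575\right)^{2} = \left(4 + 575\right)^{2} = 579^{2} = 335241$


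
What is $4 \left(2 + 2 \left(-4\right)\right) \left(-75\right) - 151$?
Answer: $1649$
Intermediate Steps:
$4 \left(2 + 2 \left(-4\right)\right) \left(-75\right) - 151 = 4 \left(2 - 8\right) \left(-75\right) - 151 = 4 \left(-6\right) \left(-75\right) - 151 = \left(-24\right) \left(-75\right) - 151 = 1800 - 151 = 1649$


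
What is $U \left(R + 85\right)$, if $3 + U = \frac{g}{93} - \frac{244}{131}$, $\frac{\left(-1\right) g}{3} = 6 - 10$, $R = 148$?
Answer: $- \frac{4478959}{4061} \approx -1102.9$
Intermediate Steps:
$g = 12$ ($g = - 3 \left(6 - 10\right) = \left(-3\right) \left(-4\right) = 12$)
$U = - \frac{19223}{4061}$ ($U = -3 + \left(\frac{12}{93} - \frac{244}{131}\right) = -3 + \left(12 \cdot \frac{1}{93} - \frac{244}{131}\right) = -3 + \left(\frac{4}{31} - \frac{244}{131}\right) = -3 - \frac{7040}{4061} = - \frac{19223}{4061} \approx -4.7336$)
$U \left(R + 85\right) = - \frac{19223 \left(148 + 85\right)}{4061} = \left(- \frac{19223}{4061}\right) 233 = - \frac{4478959}{4061}$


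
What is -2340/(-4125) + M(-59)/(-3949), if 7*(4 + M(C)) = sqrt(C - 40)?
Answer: 56104/98725 - 3*I*sqrt(11)/27643 ≈ 0.56829 - 0.00035994*I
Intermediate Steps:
M(C) = -4 + sqrt(-40 + C)/7 (M(C) = -4 + sqrt(C - 40)/7 = -4 + sqrt(-40 + C)/7)
-2340/(-4125) + M(-59)/(-3949) = -2340/(-4125) + (-4 + sqrt(-40 - 59)/7)/(-3949) = -2340*(-1/4125) + (-4 + sqrt(-99)/7)*(-1/3949) = 156/275 + (-4 + (3*I*sqrt(11))/7)*(-1/3949) = 156/275 + (-4 + 3*I*sqrt(11)/7)*(-1/3949) = 156/275 + (4/3949 - 3*I*sqrt(11)/27643) = 56104/98725 - 3*I*sqrt(11)/27643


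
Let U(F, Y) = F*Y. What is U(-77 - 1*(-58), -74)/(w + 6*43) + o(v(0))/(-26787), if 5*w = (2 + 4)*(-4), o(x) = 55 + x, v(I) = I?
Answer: 31373830/5652057 ≈ 5.5509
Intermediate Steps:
w = -24/5 (w = ((2 + 4)*(-4))/5 = (6*(-4))/5 = (1/5)*(-24) = -24/5 ≈ -4.8000)
U(-77 - 1*(-58), -74)/(w + 6*43) + o(v(0))/(-26787) = ((-77 - 1*(-58))*(-74))/(-24/5 + 6*43) + (55 + 0)/(-26787) = ((-77 + 58)*(-74))/(-24/5 + 258) + 55*(-1/26787) = (-19*(-74))/(1266/5) - 55/26787 = 1406*(5/1266) - 55/26787 = 3515/633 - 55/26787 = 31373830/5652057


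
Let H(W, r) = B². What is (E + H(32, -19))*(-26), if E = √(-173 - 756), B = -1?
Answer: -26 - 26*I*√929 ≈ -26.0 - 792.47*I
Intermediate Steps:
H(W, r) = 1 (H(W, r) = (-1)² = 1)
E = I*√929 (E = √(-929) = I*√929 ≈ 30.479*I)
(E + H(32, -19))*(-26) = (I*√929 + 1)*(-26) = (1 + I*√929)*(-26) = -26 - 26*I*√929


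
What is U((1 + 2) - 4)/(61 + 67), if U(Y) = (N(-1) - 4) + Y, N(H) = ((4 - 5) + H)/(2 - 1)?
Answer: -7/128 ≈ -0.054688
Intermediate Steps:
N(H) = -1 + H (N(H) = (-1 + H)/1 = (-1 + H)*1 = -1 + H)
U(Y) = -6 + Y (U(Y) = ((-1 - 1) - 4) + Y = (-2 - 4) + Y = -6 + Y)
U((1 + 2) - 4)/(61 + 67) = (-6 + ((1 + 2) - 4))/(61 + 67) = (-6 + (3 - 4))/128 = (-6 - 1)/128 = (1/128)*(-7) = -7/128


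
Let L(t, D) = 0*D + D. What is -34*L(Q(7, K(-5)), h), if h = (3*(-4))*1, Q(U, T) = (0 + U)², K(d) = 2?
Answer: 408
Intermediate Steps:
Q(U, T) = U²
h = -12 (h = -12*1 = -12)
L(t, D) = D (L(t, D) = 0 + D = D)
-34*L(Q(7, K(-5)), h) = -34*(-12) = 408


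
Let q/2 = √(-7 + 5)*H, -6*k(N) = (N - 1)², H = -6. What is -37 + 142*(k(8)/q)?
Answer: -37 - 3479*I*√2/72 ≈ -37.0 - 68.334*I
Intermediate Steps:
k(N) = -(-1 + N)²/6 (k(N) = -(N - 1)²/6 = -(-1 + N)²/6)
q = -12*I*√2 (q = 2*(√(-7 + 5)*(-6)) = 2*(√(-2)*(-6)) = 2*((I*√2)*(-6)) = 2*(-6*I*√2) = -12*I*√2 ≈ -16.971*I)
-37 + 142*(k(8)/q) = -37 + 142*((-(-1 + 8)²/6)/((-12*I*√2))) = -37 + 142*((-⅙*7²)*(I*√2/24)) = -37 + 142*((-⅙*49)*(I*√2/24)) = -37 + 142*(-49*I*√2/144) = -37 - 3479*I*√2/72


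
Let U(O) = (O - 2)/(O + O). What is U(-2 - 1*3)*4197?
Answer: 29379/10 ≈ 2937.9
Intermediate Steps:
U(O) = (-2 + O)/(2*O) (U(O) = (-2 + O)/((2*O)) = (-2 + O)*(1/(2*O)) = (-2 + O)/(2*O))
U(-2 - 1*3)*4197 = ((-2 + (-2 - 1*3))/(2*(-2 - 1*3)))*4197 = ((-2 + (-2 - 3))/(2*(-2 - 3)))*4197 = ((½)*(-2 - 5)/(-5))*4197 = ((½)*(-⅕)*(-7))*4197 = (7/10)*4197 = 29379/10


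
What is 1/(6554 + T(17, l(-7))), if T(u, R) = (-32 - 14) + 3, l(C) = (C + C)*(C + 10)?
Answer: 1/6511 ≈ 0.00015359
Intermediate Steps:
l(C) = 2*C*(10 + C) (l(C) = (2*C)*(10 + C) = 2*C*(10 + C))
T(u, R) = -43 (T(u, R) = -46 + 3 = -43)
1/(6554 + T(17, l(-7))) = 1/(6554 - 43) = 1/6511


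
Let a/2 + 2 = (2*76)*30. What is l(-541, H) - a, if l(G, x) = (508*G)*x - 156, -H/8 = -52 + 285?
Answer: 512270120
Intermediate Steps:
H = -1864 (H = -8*(-52 + 285) = -8*233 = -1864)
l(G, x) = -156 + 508*G*x (l(G, x) = 508*G*x - 156 = -156 + 508*G*x)
a = 9116 (a = -4 + 2*((2*76)*30) = -4 + 2*(152*30) = -4 + 2*4560 = -4 + 9120 = 9116)
l(-541, H) - a = (-156 + 508*(-541)*(-1864)) - 1*9116 = (-156 + 512279392) - 9116 = 512279236 - 9116 = 512270120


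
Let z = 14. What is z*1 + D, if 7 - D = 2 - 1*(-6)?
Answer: 13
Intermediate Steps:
D = -1 (D = 7 - (2 - 1*(-6)) = 7 - (2 + 6) = 7 - 1*8 = 7 - 8 = -1)
z*1 + D = 14*1 - 1 = 14 - 1 = 13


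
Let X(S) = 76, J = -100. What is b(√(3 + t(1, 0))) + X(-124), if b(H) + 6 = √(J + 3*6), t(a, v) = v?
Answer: 70 + I*√82 ≈ 70.0 + 9.0554*I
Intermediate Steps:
b(H) = -6 + I*√82 (b(H) = -6 + √(-100 + 3*6) = -6 + √(-100 + 18) = -6 + √(-82) = -6 + I*√82)
b(√(3 + t(1, 0))) + X(-124) = (-6 + I*√82) + 76 = 70 + I*√82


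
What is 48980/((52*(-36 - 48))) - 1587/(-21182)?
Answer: -18402899/1652196 ≈ -11.138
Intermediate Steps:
48980/((52*(-36 - 48))) - 1587/(-21182) = 48980/((52*(-84))) - 1587*(-1/21182) = 48980/(-4368) + 1587/21182 = 48980*(-1/4368) + 1587/21182 = -12245/1092 + 1587/21182 = -18402899/1652196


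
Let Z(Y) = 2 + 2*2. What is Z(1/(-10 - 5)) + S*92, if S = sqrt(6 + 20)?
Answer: 6 + 92*sqrt(26) ≈ 475.11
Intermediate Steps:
Z(Y) = 6 (Z(Y) = 2 + 4 = 6)
S = sqrt(26) ≈ 5.0990
Z(1/(-10 - 5)) + S*92 = 6 + sqrt(26)*92 = 6 + 92*sqrt(26)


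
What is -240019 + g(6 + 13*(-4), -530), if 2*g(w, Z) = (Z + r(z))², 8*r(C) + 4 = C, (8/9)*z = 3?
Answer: -815330023/8192 ≈ -99528.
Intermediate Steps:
z = 27/8 (z = (9/8)*3 = 27/8 ≈ 3.3750)
r(C) = -½ + C/8
g(w, Z) = (-5/64 + Z)²/2 (g(w, Z) = (Z + (-½ + (⅛)*(27/8)))²/2 = (Z + (-½ + 27/64))²/2 = (Z - 5/64)²/2 = (-5/64 + Z)²/2)
-240019 + g(6 + 13*(-4), -530) = -240019 + (-5 + 64*(-530))²/8192 = -240019 + (-5 - 33920)²/8192 = -240019 + (1/8192)*(-33925)² = -240019 + (1/8192)*1150905625 = -240019 + 1150905625/8192 = -815330023/8192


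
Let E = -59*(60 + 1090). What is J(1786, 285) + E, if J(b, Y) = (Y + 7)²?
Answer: 17414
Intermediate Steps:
J(b, Y) = (7 + Y)²
E = -67850 (E = -59*1150 = -67850)
J(1786, 285) + E = (7 + 285)² - 67850 = 292² - 67850 = 85264 - 67850 = 17414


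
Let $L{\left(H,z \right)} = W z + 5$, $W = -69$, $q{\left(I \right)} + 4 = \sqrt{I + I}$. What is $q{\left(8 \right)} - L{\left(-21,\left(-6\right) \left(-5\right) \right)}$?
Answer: $2065$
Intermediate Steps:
$q{\left(I \right)} = -4 + \sqrt{2} \sqrt{I}$ ($q{\left(I \right)} = -4 + \sqrt{I + I} = -4 + \sqrt{2 I} = -4 + \sqrt{2} \sqrt{I}$)
$L{\left(H,z \right)} = 5 - 69 z$ ($L{\left(H,z \right)} = - 69 z + 5 = 5 - 69 z$)
$q{\left(8 \right)} - L{\left(-21,\left(-6\right) \left(-5\right) \right)} = \left(-4 + \sqrt{2} \sqrt{8}\right) - \left(5 - 69 \left(\left(-6\right) \left(-5\right)\right)\right) = \left(-4 + \sqrt{2} \cdot 2 \sqrt{2}\right) - \left(5 - 2070\right) = \left(-4 + 4\right) - \left(5 - 2070\right) = 0 - -2065 = 0 + 2065 = 2065$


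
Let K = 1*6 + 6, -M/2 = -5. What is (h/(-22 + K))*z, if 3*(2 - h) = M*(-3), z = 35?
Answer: -42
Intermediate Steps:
M = 10 (M = -2*(-5) = 10)
K = 12 (K = 6 + 6 = 12)
h = 12 (h = 2 - 10*(-3)/3 = 2 - ⅓*(-30) = 2 + 10 = 12)
(h/(-22 + K))*z = (12/(-22 + 12))*35 = (12/(-10))*35 = (12*(-⅒))*35 = -6/5*35 = -42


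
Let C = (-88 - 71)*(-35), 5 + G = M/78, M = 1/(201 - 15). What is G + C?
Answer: 80664481/14508 ≈ 5560.0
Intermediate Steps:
M = 1/186 ≈ 0.0053763
G = -72539/14508 (G = -5 + (1/186)/78 = -5 + (1/186)*(1/78) = -5 + 1/14508 = -72539/14508 ≈ -4.9999)
C = 5565 (C = -159*(-35) = 5565)
G + C = -72539/14508 + 5565 = 80664481/14508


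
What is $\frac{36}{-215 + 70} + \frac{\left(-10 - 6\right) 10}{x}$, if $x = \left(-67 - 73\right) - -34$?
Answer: $\frac{9692}{7685} \approx 1.2612$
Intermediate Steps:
$x = -106$ ($x = -140 + 34 = -106$)
$\frac{36}{-215 + 70} + \frac{\left(-10 - 6\right) 10}{x} = \frac{36}{-215 + 70} + \frac{\left(-10 - 6\right) 10}{-106} = \frac{36}{-145} + \left(-16\right) 10 \left(- \frac{1}{106}\right) = 36 \left(- \frac{1}{145}\right) - - \frac{80}{53} = - \frac{36}{145} + \frac{80}{53} = \frac{9692}{7685}$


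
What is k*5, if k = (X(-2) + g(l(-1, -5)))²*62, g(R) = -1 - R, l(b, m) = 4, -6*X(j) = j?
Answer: 60760/9 ≈ 6751.1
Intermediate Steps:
X(j) = -j/6
k = 12152/9 (k = (-⅙*(-2) + (-1 - 1*4))²*62 = (⅓ + (-1 - 4))²*62 = (⅓ - 5)²*62 = (-14/3)²*62 = (196/9)*62 = 12152/9 ≈ 1350.2)
k*5 = (12152/9)*5 = 60760/9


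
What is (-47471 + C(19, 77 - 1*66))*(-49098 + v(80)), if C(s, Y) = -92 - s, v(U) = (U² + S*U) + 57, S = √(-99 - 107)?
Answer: 2028944062 - 3806560*I*√206 ≈ 2.0289e+9 - 5.4634e+7*I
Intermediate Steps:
S = I*√206 (S = √(-206) = I*√206 ≈ 14.353*I)
v(U) = 57 + U² + I*U*√206 (v(U) = (U² + (I*√206)*U) + 57 = (U² + I*U*√206) + 57 = 57 + U² + I*U*√206)
(-47471 + C(19, 77 - 1*66))*(-49098 + v(80)) = (-47471 + (-92 - 1*19))*(-49098 + (57 + 80² + I*80*√206)) = (-47471 + (-92 - 19))*(-49098 + (57 + 6400 + 80*I*√206)) = (-47471 - 111)*(-49098 + (6457 + 80*I*√206)) = -47582*(-42641 + 80*I*√206) = 2028944062 - 3806560*I*√206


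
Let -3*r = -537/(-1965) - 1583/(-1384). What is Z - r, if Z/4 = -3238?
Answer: -35222456519/2719560 ≈ -12952.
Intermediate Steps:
Z = -12952 (Z = 4*(-3238) = -12952)
r = -1284601/2719560 (r = -(-537/(-1965) - 1583/(-1384))/3 = -(-537*(-1/1965) - 1583*(-1/1384))/3 = -(179/655 + 1583/1384)/3 = -⅓*1284601/906520 = -1284601/2719560 ≈ -0.47236)
Z - r = -12952 - 1*(-1284601/2719560) = -12952 + 1284601/2719560 = -35222456519/2719560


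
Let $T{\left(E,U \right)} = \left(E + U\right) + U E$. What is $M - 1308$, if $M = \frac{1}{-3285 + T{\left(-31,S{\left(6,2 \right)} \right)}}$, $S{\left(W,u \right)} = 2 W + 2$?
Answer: $- \frac{4886689}{3736} \approx -1308.0$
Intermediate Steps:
$S{\left(W,u \right)} = 2 + 2 W$
$T{\left(E,U \right)} = E + U + E U$ ($T{\left(E,U \right)} = \left(E + U\right) + E U = E + U + E U$)
$M = - \frac{1}{3736}$ ($M = \frac{1}{-3285 - \left(17 + 31 \left(2 + 2 \cdot 6\right)\right)} = \frac{1}{-3285 - \left(17 + 31 \left(2 + 12\right)\right)} = \frac{1}{-3285 - 451} = \frac{1}{-3736} = - \frac{1}{3736} \approx -0.00026767$)
$M - 1308 = - \frac{1}{3736} - 1308 = - \frac{4886689}{3736}$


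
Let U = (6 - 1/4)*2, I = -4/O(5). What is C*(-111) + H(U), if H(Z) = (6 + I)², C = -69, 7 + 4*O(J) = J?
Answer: 7855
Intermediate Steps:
O(J) = -7/4 + J/4
I = 8 (I = -4/(-7/4 + (¼)*5) = -4/(-7/4 + 5/4) = -4/(-½) = -4*(-2) = 8)
U = 23/2 (U = (6 - 1*¼)*2 = (6 - ¼)*2 = (23/4)*2 = 23/2 ≈ 11.500)
H(Z) = 196 (H(Z) = (6 + 8)² = 14² = 196)
C*(-111) + H(U) = -69*(-111) + 196 = 7659 + 196 = 7855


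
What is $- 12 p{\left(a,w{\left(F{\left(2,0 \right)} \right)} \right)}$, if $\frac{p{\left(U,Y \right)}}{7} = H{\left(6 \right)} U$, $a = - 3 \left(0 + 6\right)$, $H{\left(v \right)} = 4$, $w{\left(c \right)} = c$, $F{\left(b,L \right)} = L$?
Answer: $6048$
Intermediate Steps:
$a = -18$ ($a = \left(-3\right) 6 = -18$)
$p{\left(U,Y \right)} = 28 U$ ($p{\left(U,Y \right)} = 7 \cdot 4 U = 28 U$)
$- 12 p{\left(a,w{\left(F{\left(2,0 \right)} \right)} \right)} = - 12 \cdot 28 \left(-18\right) = \left(-12\right) \left(-504\right) = 6048$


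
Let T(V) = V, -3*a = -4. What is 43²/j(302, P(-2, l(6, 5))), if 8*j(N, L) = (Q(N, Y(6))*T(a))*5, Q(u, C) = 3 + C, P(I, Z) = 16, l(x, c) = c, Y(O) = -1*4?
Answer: -11094/5 ≈ -2218.8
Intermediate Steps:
a = 4/3 (a = -⅓*(-4) = 4/3 ≈ 1.3333)
Y(O) = -4
j(N, L) = -⅚ (j(N, L) = (((3 - 4)*(4/3))*5)/8 = (-1*4/3*5)/8 = (-4/3*5)/8 = (⅛)*(-20/3) = -⅚)
43²/j(302, P(-2, l(6, 5))) = 43²/(-⅚) = 1849*(-6/5) = -11094/5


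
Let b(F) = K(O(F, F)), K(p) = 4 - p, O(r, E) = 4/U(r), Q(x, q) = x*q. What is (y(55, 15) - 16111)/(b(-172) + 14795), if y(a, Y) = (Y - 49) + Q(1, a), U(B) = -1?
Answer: -16090/14803 ≈ -1.0869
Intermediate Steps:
Q(x, q) = q*x
y(a, Y) = -49 + Y + a (y(a, Y) = (Y - 49) + a*1 = (-49 + Y) + a = -49 + Y + a)
O(r, E) = -4 (O(r, E) = 4/(-1) = 4*(-1) = -4)
b(F) = 8 (b(F) = 4 - 1*(-4) = 4 + 4 = 8)
(y(55, 15) - 16111)/(b(-172) + 14795) = ((-49 + 15 + 55) - 16111)/(8 + 14795) = (21 - 16111)/14803 = -16090*1/14803 = -16090/14803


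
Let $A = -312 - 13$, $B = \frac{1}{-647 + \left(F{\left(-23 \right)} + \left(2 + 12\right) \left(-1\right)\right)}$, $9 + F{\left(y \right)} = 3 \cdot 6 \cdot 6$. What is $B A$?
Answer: $\frac{325}{562} \approx 0.57829$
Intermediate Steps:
$F{\left(y \right)} = 99$ ($F{\left(y \right)} = -9 + 3 \cdot 6 \cdot 6 = -9 + 18 \cdot 6 = -9 + 108 = 99$)
$B = - \frac{1}{562}$ ($B = \frac{1}{-647 + \left(99 + \left(2 + 12\right) \left(-1\right)\right)} = \frac{1}{-647 + \left(99 + 14 \left(-1\right)\right)} = \frac{1}{-647 + \left(99 - 14\right)} = \frac{1}{-647 + 85} = \frac{1}{-562} = - \frac{1}{562} \approx -0.0017794$)
$A = -325$ ($A = -312 - 13 = -325$)
$B A = \left(- \frac{1}{562}\right) \left(-325\right) = \frac{325}{562}$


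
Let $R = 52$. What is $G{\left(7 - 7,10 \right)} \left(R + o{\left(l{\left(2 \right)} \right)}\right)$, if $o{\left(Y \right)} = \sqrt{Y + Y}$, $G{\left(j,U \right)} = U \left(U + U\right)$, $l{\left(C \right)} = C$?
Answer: $10800$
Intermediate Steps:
$G{\left(j,U \right)} = 2 U^{2}$ ($G{\left(j,U \right)} = U 2 U = 2 U^{2}$)
$o{\left(Y \right)} = \sqrt{2} \sqrt{Y}$ ($o{\left(Y \right)} = \sqrt{2 Y} = \sqrt{2} \sqrt{Y}$)
$G{\left(7 - 7,10 \right)} \left(R + o{\left(l{\left(2 \right)} \right)}\right) = 2 \cdot 10^{2} \left(52 + \sqrt{2} \sqrt{2}\right) = 2 \cdot 100 \left(52 + 2\right) = 200 \cdot 54 = 10800$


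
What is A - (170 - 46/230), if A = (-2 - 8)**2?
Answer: -349/5 ≈ -69.800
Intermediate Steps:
A = 100 (A = (-10)**2 = 100)
A - (170 - 46/230) = 100 - (170 - 46/230) = 100 - (170 - 1*1/5) = 100 - (170 - 1/5) = 100 - 1*849/5 = 100 - 849/5 = -349/5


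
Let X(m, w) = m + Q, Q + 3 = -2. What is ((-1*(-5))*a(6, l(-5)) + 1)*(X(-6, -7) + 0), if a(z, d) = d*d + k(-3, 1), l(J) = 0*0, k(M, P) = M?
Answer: 154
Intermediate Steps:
Q = -5 (Q = -3 - 2 = -5)
X(m, w) = -5 + m (X(m, w) = m - 5 = -5 + m)
l(J) = 0
a(z, d) = -3 + d**2 (a(z, d) = d*d - 3 = d**2 - 3 = -3 + d**2)
((-1*(-5))*a(6, l(-5)) + 1)*(X(-6, -7) + 0) = ((-1*(-5))*(-3 + 0**2) + 1)*((-5 - 6) + 0) = (5*(-3 + 0) + 1)*(-11 + 0) = (5*(-3) + 1)*(-11) = (-15 + 1)*(-11) = -14*(-11) = 154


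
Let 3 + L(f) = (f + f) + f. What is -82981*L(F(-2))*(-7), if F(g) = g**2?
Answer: 5227803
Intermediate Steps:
L(f) = -3 + 3*f (L(f) = -3 + ((f + f) + f) = -3 + (2*f + f) = -3 + 3*f)
-82981*L(F(-2))*(-7) = -82981*(-3 + 3*(-2)**2)*(-7) = -82981*(-3 + 3*4)*(-7) = -82981*(-3 + 12)*(-7) = -746829*(-7) = -82981*(-63) = 5227803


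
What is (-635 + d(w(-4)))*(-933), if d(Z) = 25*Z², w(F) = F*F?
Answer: -5378745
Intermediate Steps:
w(F) = F²
(-635 + d(w(-4)))*(-933) = (-635 + 25*((-4)²)²)*(-933) = (-635 + 25*16²)*(-933) = (-635 + 25*256)*(-933) = (-635 + 6400)*(-933) = 5765*(-933) = -5378745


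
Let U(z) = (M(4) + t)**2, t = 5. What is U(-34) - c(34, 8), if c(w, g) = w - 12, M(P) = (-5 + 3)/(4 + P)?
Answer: 9/16 ≈ 0.56250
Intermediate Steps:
M(P) = -2/(4 + P)
U(z) = 361/16 (U(z) = (-2/(4 + 4) + 5)**2 = (-2/8 + 5)**2 = (-2*1/8 + 5)**2 = (-1/4 + 5)**2 = (19/4)**2 = 361/16)
c(w, g) = -12 + w
U(-34) - c(34, 8) = 361/16 - (-12 + 34) = 361/16 - 1*22 = 361/16 - 22 = 9/16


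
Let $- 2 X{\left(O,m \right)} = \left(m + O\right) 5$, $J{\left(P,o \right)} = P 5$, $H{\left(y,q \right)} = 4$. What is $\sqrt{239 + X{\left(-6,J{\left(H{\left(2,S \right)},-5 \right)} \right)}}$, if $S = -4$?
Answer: $2 \sqrt{51} \approx 14.283$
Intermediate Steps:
$J{\left(P,o \right)} = 5 P$
$X{\left(O,m \right)} = - \frac{5 O}{2} - \frac{5 m}{2}$ ($X{\left(O,m \right)} = - \frac{\left(m + O\right) 5}{2} = - \frac{\left(O + m\right) 5}{2} = - \frac{5 O + 5 m}{2} = - \frac{5 O}{2} - \frac{5 m}{2}$)
$\sqrt{239 + X{\left(-6,J{\left(H{\left(2,S \right)},-5 \right)} \right)}} = \sqrt{239 - \left(-15 + \frac{5 \cdot 5 \cdot 4}{2}\right)} = \sqrt{239 + \left(15 - 50\right)} = \sqrt{239 - 35} = \sqrt{204} = 2 \sqrt{51}$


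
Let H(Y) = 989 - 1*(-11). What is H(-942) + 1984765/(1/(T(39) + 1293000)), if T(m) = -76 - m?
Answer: 2566072898025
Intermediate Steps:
H(Y) = 1000 (H(Y) = 989 + 11 = 1000)
H(-942) + 1984765/(1/(T(39) + 1293000)) = 1000 + 1984765/(1/((-76 - 1*39) + 1293000)) = 1000 + 1984765/(1/((-76 - 39) + 1293000)) = 1000 + 1984765/(1/(-115 + 1293000)) = 1000 + 1984765/(1/1292885) = 1000 + 1984765*1292885 = 1000 + 2566072897025 = 2566072898025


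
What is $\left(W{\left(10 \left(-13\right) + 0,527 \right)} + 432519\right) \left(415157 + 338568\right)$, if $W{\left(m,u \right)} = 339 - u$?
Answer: $325858682975$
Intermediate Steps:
$\left(W{\left(10 \left(-13\right) + 0,527 \right)} + 432519\right) \left(415157 + 338568\right) = \left(\left(339 - 527\right) + 432519\right) \left(415157 + 338568\right) = \left(\left(339 - 527\right) + 432519\right) 753725 = \left(-188 + 432519\right) 753725 = 432331 \cdot 753725 = 325858682975$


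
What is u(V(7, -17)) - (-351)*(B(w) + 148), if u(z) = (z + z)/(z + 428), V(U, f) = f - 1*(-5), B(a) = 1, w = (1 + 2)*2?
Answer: 2719545/52 ≈ 52299.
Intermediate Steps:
w = 6 (w = 3*2 = 6)
V(U, f) = 5 + f (V(U, f) = f + 5 = 5 + f)
u(z) = 2*z/(428 + z) (u(z) = (2*z)/(428 + z) = 2*z/(428 + z))
u(V(7, -17)) - (-351)*(B(w) + 148) = 2*(5 - 17)/(428 + (5 - 17)) - (-351)*(1 + 148) = 2*(-12)/(428 - 12) - (-351)*149 = 2*(-12)/416 - 1*(-52299) = 2*(-12)*(1/416) + 52299 = -3/52 + 52299 = 2719545/52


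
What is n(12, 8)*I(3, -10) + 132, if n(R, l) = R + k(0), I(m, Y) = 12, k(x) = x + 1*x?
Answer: 276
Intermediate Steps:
k(x) = 2*x (k(x) = x + x = 2*x)
n(R, l) = R (n(R, l) = R + 2*0 = R + 0 = R)
n(12, 8)*I(3, -10) + 132 = 12*12 + 132 = 144 + 132 = 276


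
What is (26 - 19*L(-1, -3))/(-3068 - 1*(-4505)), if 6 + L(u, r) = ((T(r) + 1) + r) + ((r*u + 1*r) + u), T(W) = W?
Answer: 254/1437 ≈ 0.17676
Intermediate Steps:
L(u, r) = -5 + u + 3*r + r*u (L(u, r) = -6 + (((r + 1) + r) + ((r*u + 1*r) + u)) = -6 + (((1 + r) + r) + ((r*u + r) + u)) = -6 + ((1 + 2*r) + ((r + r*u) + u)) = -6 + ((1 + 2*r) + (r + u + r*u)) = -6 + (1 + u + 3*r + r*u) = -5 + u + 3*r + r*u)
(26 - 19*L(-1, -3))/(-3068 - 1*(-4505)) = (26 - 19*(-5 - 1 + 3*(-3) - 3*(-1)))/(-3068 - 1*(-4505)) = (26 - 19*(-5 - 1 - 9 + 3))/(-3068 + 4505) = (26 - 19*(-12))/1437 = (26 + 228)*(1/1437) = 254*(1/1437) = 254/1437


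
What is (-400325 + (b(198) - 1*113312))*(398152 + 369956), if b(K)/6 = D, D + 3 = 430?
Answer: -392560796100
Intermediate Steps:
D = 427 (D = -3 + 430 = 427)
b(K) = 2562 (b(K) = 6*427 = 2562)
(-400325 + (b(198) - 1*113312))*(398152 + 369956) = (-400325 + (2562 - 1*113312))*(398152 + 369956) = (-400325 + (2562 - 113312))*768108 = (-400325 - 110750)*768108 = -511075*768108 = -392560796100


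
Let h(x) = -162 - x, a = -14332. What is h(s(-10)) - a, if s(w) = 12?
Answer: 14158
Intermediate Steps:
h(s(-10)) - a = (-162 - 1*12) - 1*(-14332) = (-162 - 12) + 14332 = -174 + 14332 = 14158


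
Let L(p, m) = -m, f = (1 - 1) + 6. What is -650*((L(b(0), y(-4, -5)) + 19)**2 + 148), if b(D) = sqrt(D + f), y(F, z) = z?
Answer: -470600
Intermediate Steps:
f = 6 (f = 0 + 6 = 6)
b(D) = sqrt(6 + D) (b(D) = sqrt(D + 6) = sqrt(6 + D))
-650*((L(b(0), y(-4, -5)) + 19)**2 + 148) = -650*((-1*(-5) + 19)**2 + 148) = -650*((5 + 19)**2 + 148) = -650*(24**2 + 148) = -650*(576 + 148) = -650*724 = -470600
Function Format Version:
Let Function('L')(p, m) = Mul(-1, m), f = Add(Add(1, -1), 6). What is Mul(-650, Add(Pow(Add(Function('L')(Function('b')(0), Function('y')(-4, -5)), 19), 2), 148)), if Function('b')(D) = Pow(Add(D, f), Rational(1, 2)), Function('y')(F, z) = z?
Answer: -470600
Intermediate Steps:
f = 6 (f = Add(0, 6) = 6)
Function('b')(D) = Pow(Add(6, D), Rational(1, 2)) (Function('b')(D) = Pow(Add(D, 6), Rational(1, 2)) = Pow(Add(6, D), Rational(1, 2)))
Mul(-650, Add(Pow(Add(Function('L')(Function('b')(0), Function('y')(-4, -5)), 19), 2), 148)) = Mul(-650, Add(Pow(Add(Mul(-1, -5), 19), 2), 148)) = Mul(-650, Add(Pow(Add(5, 19), 2), 148)) = Mul(-650, Add(Pow(24, 2), 148)) = Mul(-650, Add(576, 148)) = Mul(-650, 724) = -470600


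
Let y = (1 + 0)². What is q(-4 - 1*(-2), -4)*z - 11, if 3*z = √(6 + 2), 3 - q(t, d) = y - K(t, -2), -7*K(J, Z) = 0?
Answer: -11 + 4*√2/3 ≈ -9.1144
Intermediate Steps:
y = 1 (y = 1² = 1)
K(J, Z) = 0 (K(J, Z) = -⅐*0 = 0)
q(t, d) = 2 (q(t, d) = 3 - (1 - 1*0) = 3 - (1 + 0) = 3 - 1*1 = 3 - 1 = 2)
z = 2*√2/3 (z = √(6 + 2)/3 = √8/3 = (2*√2)/3 = 2*√2/3 ≈ 0.94281)
q(-4 - 1*(-2), -4)*z - 11 = 2*(2*√2/3) - 11 = 4*√2/3 - 11 = -11 + 4*√2/3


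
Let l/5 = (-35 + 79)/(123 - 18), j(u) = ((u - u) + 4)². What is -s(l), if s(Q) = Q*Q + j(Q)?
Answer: -8992/441 ≈ -20.390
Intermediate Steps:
j(u) = 16 (j(u) = (0 + 4)² = 4² = 16)
l = 44/21 (l = 5*((-35 + 79)/(123 - 18)) = 5*(44/105) = 44/21 ≈ 2.0952)
s(Q) = 16 + Q² (s(Q) = Q*Q + 16 = Q² + 16 = 16 + Q²)
-s(l) = -(16 + (44/21)²) = -(16 + 1936/441) = -1*8992/441 = -8992/441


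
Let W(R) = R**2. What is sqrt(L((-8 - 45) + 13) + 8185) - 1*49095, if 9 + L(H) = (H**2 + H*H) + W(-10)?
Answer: -49095 + 2*sqrt(2869) ≈ -48988.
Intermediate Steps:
L(H) = 91 + 2*H**2 (L(H) = -9 + ((H**2 + H*H) + (-10)**2) = -9 + ((H**2 + H**2) + 100) = -9 + (2*H**2 + 100) = -9 + (100 + 2*H**2) = 91 + 2*H**2)
sqrt(L((-8 - 45) + 13) + 8185) - 1*49095 = sqrt((91 + 2*((-8 - 45) + 13)**2) + 8185) - 1*49095 = sqrt((91 + 2*(-53 + 13)**2) + 8185) - 49095 = sqrt((91 + 2*(-40)**2) + 8185) - 49095 = sqrt((91 + 2*1600) + 8185) - 49095 = sqrt((91 + 3200) + 8185) - 49095 = sqrt(3291 + 8185) - 49095 = sqrt(11476) - 49095 = 2*sqrt(2869) - 49095 = -49095 + 2*sqrt(2869)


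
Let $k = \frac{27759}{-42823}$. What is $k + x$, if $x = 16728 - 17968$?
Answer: $- \frac{53128279}{42823} \approx -1240.6$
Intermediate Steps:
$k = - \frac{27759}{42823}$ ($k = 27759 \left(- \frac{1}{42823}\right) = - \frac{27759}{42823} \approx -0.64823$)
$x = -1240$ ($x = 16728 - 17968 = -1240$)
$k + x = - \frac{27759}{42823} - 1240 = - \frac{53128279}{42823}$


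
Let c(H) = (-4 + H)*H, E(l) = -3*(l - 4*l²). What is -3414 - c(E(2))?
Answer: -5010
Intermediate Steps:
E(l) = -3*l + 12*l²
c(H) = H*(-4 + H)
-3414 - c(E(2)) = -3414 - 3*2*(-1 + 4*2)*(-4 + 3*2*(-1 + 4*2)) = -3414 - 3*2*(-1 + 8)*(-4 + 3*2*(-1 + 8)) = -3414 - 3*2*7*(-4 + 3*2*7) = -3414 - 42*(-4 + 42) = -3414 - 42*38 = -3414 - 1*1596 = -3414 - 1596 = -5010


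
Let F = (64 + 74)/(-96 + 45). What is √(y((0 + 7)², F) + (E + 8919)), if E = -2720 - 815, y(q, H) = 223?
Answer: 3*√623 ≈ 74.880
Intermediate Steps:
F = -46/17 (F = 138/(-51) = 138*(-1/51) = -46/17 ≈ -2.7059)
E = -3535
√(y((0 + 7)², F) + (E + 8919)) = √(223 + (-3535 + 8919)) = √(223 + 5384) = √5607 = 3*√623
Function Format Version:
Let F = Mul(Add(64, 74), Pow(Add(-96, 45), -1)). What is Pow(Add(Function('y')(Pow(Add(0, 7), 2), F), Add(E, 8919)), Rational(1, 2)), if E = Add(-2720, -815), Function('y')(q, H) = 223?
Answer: Mul(3, Pow(623, Rational(1, 2))) ≈ 74.880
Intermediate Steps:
F = Rational(-46, 17) (F = Mul(138, Pow(-51, -1)) = Mul(138, Rational(-1, 51)) = Rational(-46, 17) ≈ -2.7059)
E = -3535
Pow(Add(Function('y')(Pow(Add(0, 7), 2), F), Add(E, 8919)), Rational(1, 2)) = Pow(Add(223, Add(-3535, 8919)), Rational(1, 2)) = Pow(Add(223, 5384), Rational(1, 2)) = Pow(5607, Rational(1, 2)) = Mul(3, Pow(623, Rational(1, 2)))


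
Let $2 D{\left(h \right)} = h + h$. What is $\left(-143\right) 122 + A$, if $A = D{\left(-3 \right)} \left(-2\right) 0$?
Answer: $-17446$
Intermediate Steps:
$D{\left(h \right)} = h$ ($D{\left(h \right)} = \frac{h + h}{2} = \frac{2 h}{2} = h$)
$A = 0$ ($A = \left(-3\right) \left(-2\right) 0 = 6 \cdot 0 = 0$)
$\left(-143\right) 122 + A = \left(-143\right) 122 + 0 = -17446 + 0 = -17446$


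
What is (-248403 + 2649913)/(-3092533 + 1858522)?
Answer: -2401510/1234011 ≈ -1.9461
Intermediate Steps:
(-248403 + 2649913)/(-3092533 + 1858522) = 2401510/(-1234011) = 2401510*(-1/1234011) = -2401510/1234011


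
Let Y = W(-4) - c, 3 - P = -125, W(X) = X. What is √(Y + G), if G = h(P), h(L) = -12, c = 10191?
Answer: I*√10207 ≈ 101.03*I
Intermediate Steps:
P = 128 (P = 3 - 1*(-125) = 3 + 125 = 128)
G = -12
Y = -10195 (Y = -4 - 1*10191 = -4 - 10191 = -10195)
√(Y + G) = √(-10195 - 12) = √(-10207) = I*√10207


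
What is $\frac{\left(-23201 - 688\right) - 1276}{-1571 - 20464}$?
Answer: $\frac{5033}{4407} \approx 1.142$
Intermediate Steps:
$\frac{\left(-23201 - 688\right) - 1276}{-1571 - 20464} = \frac{\left(-23201 - 688\right) - 1276}{-22035} = \left(-23889 - 1276\right) \left(- \frac{1}{22035}\right) = \left(-25165\right) \left(- \frac{1}{22035}\right) = \frac{5033}{4407}$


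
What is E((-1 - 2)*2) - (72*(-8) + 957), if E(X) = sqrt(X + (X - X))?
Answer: -381 + I*sqrt(6) ≈ -381.0 + 2.4495*I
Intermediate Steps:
E(X) = sqrt(X) (E(X) = sqrt(X + 0) = sqrt(X))
E((-1 - 2)*2) - (72*(-8) + 957) = sqrt((-1 - 2)*2) - (72*(-8) + 957) = sqrt(-3*2) - (-576 + 957) = sqrt(-6) - 1*381 = I*sqrt(6) - 381 = -381 + I*sqrt(6)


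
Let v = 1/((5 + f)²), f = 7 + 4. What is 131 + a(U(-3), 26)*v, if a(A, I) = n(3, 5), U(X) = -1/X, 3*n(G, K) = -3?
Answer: 33535/256 ≈ 131.00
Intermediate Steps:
n(G, K) = -1 (n(G, K) = (⅓)*(-3) = -1)
f = 11
a(A, I) = -1
v = 1/256 (v = 1/((5 + 11)²) = 1/(16²) = 1/256 ≈ 0.0039063)
131 + a(U(-3), 26)*v = 131 - 1*1/256 = 131 - 1/256 = 33535/256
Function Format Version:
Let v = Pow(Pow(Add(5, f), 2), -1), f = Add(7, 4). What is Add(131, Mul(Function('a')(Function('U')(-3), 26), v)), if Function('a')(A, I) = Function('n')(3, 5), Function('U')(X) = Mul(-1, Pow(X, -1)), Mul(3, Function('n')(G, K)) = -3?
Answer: Rational(33535, 256) ≈ 131.00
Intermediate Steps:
Function('n')(G, K) = -1 (Function('n')(G, K) = Mul(Rational(1, 3), -3) = -1)
f = 11
Function('a')(A, I) = -1
v = Rational(1, 256) (v = Pow(Pow(Add(5, 11), 2), -1) = Pow(Pow(16, 2), -1) = Pow(256, -1) = Rational(1, 256) ≈ 0.0039063)
Add(131, Mul(Function('a')(Function('U')(-3), 26), v)) = Add(131, Mul(-1, Rational(1, 256))) = Add(131, Rational(-1, 256)) = Rational(33535, 256)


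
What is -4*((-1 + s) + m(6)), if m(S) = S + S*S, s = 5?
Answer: -184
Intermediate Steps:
m(S) = S + S**2
-4*((-1 + s) + m(6)) = -4*((-1 + 5) + 6*(1 + 6)) = -4*(4 + 6*7) = -4*(4 + 42) = -4*46 = -184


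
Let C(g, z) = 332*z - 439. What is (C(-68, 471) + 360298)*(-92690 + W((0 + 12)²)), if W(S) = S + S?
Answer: -47700776862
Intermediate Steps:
C(g, z) = -439 + 332*z
W(S) = 2*S
(C(-68, 471) + 360298)*(-92690 + W((0 + 12)²)) = ((-439 + 332*471) + 360298)*(-92690 + 2*(0 + 12)²) = ((-439 + 156372) + 360298)*(-92690 + 2*12²) = (155933 + 360298)*(-92690 + 2*144) = 516231*(-92690 + 288) = 516231*(-92402) = -47700776862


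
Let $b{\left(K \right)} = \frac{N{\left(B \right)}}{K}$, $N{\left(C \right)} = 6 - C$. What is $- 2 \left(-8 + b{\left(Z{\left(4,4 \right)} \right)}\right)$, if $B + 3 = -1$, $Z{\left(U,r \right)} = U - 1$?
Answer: $\frac{28}{3} \approx 9.3333$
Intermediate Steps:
$Z{\left(U,r \right)} = -1 + U$ ($Z{\left(U,r \right)} = U - 1 = -1 + U$)
$B = -4$ ($B = -3 - 1 = -4$)
$b{\left(K \right)} = \frac{10}{K}$ ($b{\left(K \right)} = \frac{6 - -4}{K} = \frac{6 + 4}{K} = \frac{10}{K}$)
$- 2 \left(-8 + b{\left(Z{\left(4,4 \right)} \right)}\right) = - 2 \left(-8 + \frac{10}{-1 + 4}\right) = - 2 \left(-8 + \frac{10}{3}\right) = \left(-2\right) \left(- \frac{14}{3}\right) = \frac{28}{3}$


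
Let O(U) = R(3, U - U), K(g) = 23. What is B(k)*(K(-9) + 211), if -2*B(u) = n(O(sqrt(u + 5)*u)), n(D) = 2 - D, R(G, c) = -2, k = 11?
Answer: -468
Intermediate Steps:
O(U) = -2
B(u) = -2 (B(u) = -(2 - 1*(-2))/2 = -(2 + 2)/2 = -1/2*4 = -2)
B(k)*(K(-9) + 211) = -2*(23 + 211) = -2*234 = -468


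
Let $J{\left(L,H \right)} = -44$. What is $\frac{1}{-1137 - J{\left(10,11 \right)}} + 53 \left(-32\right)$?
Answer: $- \frac{1853729}{1093} \approx -1696.0$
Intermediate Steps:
$\frac{1}{-1137 - J{\left(10,11 \right)}} + 53 \left(-32\right) = \frac{1}{-1137 - -44} + 53 \left(-32\right) = \frac{1}{-1137 + 44} - 1696 = \frac{1}{-1093} - 1696 = - \frac{1}{1093} - 1696 = - \frac{1853729}{1093}$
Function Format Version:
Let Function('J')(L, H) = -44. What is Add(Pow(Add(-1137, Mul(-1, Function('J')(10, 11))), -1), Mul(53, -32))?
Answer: Rational(-1853729, 1093) ≈ -1696.0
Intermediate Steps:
Add(Pow(Add(-1137, Mul(-1, Function('J')(10, 11))), -1), Mul(53, -32)) = Add(Pow(Add(-1137, Mul(-1, -44)), -1), Mul(53, -32)) = Add(Pow(Add(-1137, 44), -1), -1696) = Add(Pow(-1093, -1), -1696) = Add(Rational(-1, 1093), -1696) = Rational(-1853729, 1093)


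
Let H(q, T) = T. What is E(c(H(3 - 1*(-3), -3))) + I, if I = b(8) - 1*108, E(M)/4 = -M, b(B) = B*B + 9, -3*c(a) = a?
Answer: -39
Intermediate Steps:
c(a) = -a/3
b(B) = 9 + B**2 (b(B) = B**2 + 9 = 9 + B**2)
E(M) = -4*M (E(M) = 4*(-M) = -4*M)
I = -35 (I = (9 + 8**2) - 1*108 = (9 + 64) - 108 = 73 - 108 = -35)
E(c(H(3 - 1*(-3), -3))) + I = -(-4)*(-3)/3 - 35 = -4*1 - 35 = -4 - 35 = -39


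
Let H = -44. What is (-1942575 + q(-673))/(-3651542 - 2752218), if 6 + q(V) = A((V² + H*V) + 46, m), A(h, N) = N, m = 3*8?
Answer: 1942557/6403760 ≈ 0.30335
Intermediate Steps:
m = 24
q(V) = 18 (q(V) = -6 + 24 = 18)
(-1942575 + q(-673))/(-3651542 - 2752218) = (-1942575 + 18)/(-3651542 - 2752218) = -1942557/(-6403760) = -1942557*(-1/6403760) = 1942557/6403760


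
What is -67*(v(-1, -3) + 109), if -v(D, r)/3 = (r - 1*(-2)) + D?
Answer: -7705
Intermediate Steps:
v(D, r) = -6 - 3*D - 3*r (v(D, r) = -3*((r - 1*(-2)) + D) = -3*((r + 2) + D) = -3*((2 + r) + D) = -3*(2 + D + r) = -6 - 3*D - 3*r)
-67*(v(-1, -3) + 109) = -67*((-6 - 3*(-1) - 3*(-3)) + 109) = -67*((-6 + 3 + 9) + 109) = -67*(6 + 109) = -67*115 = -7705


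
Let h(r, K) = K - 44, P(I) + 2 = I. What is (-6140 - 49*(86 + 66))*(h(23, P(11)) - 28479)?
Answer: 387448232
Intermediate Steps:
P(I) = -2 + I
h(r, K) = -44 + K
(-6140 - 49*(86 + 66))*(h(23, P(11)) - 28479) = (-6140 - 49*(86 + 66))*((-44 + (-2 + 11)) - 28479) = (-6140 - 49*152)*((-44 + 9) - 28479) = (-6140 - 7448)*(-35 - 28479) = -13588*(-28514) = 387448232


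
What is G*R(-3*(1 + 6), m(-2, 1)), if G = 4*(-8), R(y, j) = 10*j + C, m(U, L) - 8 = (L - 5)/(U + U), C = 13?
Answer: -3296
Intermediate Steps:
m(U, L) = 8 + (-5 + L)/(2*U) (m(U, L) = 8 + (L - 5)/(U + U) = 8 + (-5 + L)/((2*U)) = 8 + (-5 + L)*(1/(2*U)) = 8 + (-5 + L)/(2*U))
R(y, j) = 13 + 10*j (R(y, j) = 10*j + 13 = 13 + 10*j)
G = -32
G*R(-3*(1 + 6), m(-2, 1)) = -32*(13 + 10*((½)*(-5 + 1 + 16*(-2))/(-2))) = -32*(13 + 10*((½)*(-½)*(-5 + 1 - 32))) = -32*(13 + 10*((½)*(-½)*(-36))) = -32*(13 + 10*9) = -32*(13 + 90) = -32*103 = -3296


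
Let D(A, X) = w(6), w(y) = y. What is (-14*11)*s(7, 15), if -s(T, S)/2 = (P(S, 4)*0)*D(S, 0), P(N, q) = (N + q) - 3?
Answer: 0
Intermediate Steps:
D(A, X) = 6
P(N, q) = -3 + N + q
s(T, S) = 0 (s(T, S) = -2*(-3 + S + 4)*0*6 = -2*(1 + S)*0*6 = -0*6 = -2*0 = 0)
(-14*11)*s(7, 15) = -14*11*0 = -154*0 = 0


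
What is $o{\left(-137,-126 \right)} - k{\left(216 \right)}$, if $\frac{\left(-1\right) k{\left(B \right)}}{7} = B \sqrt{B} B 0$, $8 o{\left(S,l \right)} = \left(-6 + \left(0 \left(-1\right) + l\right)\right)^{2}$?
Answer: $2178$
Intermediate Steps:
$o{\left(S,l \right)} = \frac{\left(-6 + l\right)^{2}}{8}$ ($o{\left(S,l \right)} = \frac{\left(-6 + \left(0 \left(-1\right) + l\right)\right)^{2}}{8} = \frac{\left(-6 + \left(0 + l\right)\right)^{2}}{8} = \frac{\left(-6 + l\right)^{2}}{8}$)
$k{\left(B \right)} = 0$ ($k{\left(B \right)} = - 7 B \sqrt{B} B 0 = - 7 B^{\frac{3}{2}} B 0 = - 7 B^{\frac{5}{2}} \cdot 0 = \left(-7\right) 0 = 0$)
$o{\left(-137,-126 \right)} - k{\left(216 \right)} = \frac{\left(-6 - 126\right)^{2}}{8} - 0 = \frac{\left(-132\right)^{2}}{8} + 0 = \frac{1}{8} \cdot 17424 + 0 = 2178 + 0 = 2178$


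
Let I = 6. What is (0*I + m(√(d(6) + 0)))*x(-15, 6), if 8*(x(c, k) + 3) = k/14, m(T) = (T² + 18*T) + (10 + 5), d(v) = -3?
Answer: -495/14 - 1485*I*√3/28 ≈ -35.357 - 91.861*I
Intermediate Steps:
m(T) = 15 + T² + 18*T (m(T) = (T² + 18*T) + 15 = 15 + T² + 18*T)
x(c, k) = -3 + k/112 (x(c, k) = -3 + (k/14)/8 = -3 + k/112)
(0*I + m(√(d(6) + 0)))*x(-15, 6) = (0*6 + (15 + (√(-3 + 0))² + 18*√(-3 + 0)))*(-3 + (1/112)*6) = (0 + (15 + (√(-3))² + 18*√(-3)))*(-3 + 3/56) = (0 + (15 + (I*√3)² + 18*(I*√3)))*(-165/56) = (0 + (15 - 3 + 18*I*√3))*(-165/56) = (0 + (12 + 18*I*√3))*(-165/56) = (12 + 18*I*√3)*(-165/56) = -495/14 - 1485*I*√3/28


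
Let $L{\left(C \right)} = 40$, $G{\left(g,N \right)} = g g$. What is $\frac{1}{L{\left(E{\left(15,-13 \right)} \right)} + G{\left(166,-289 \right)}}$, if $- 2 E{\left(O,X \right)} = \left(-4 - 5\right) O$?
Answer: $\frac{1}{27596} \approx 3.6237 \cdot 10^{-5}$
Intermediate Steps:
$G{\left(g,N \right)} = g^{2}$
$E{\left(O,X \right)} = \frac{9 O}{2}$ ($E{\left(O,X \right)} = - \frac{\left(-4 - 5\right) O}{2} = - \frac{\left(-9\right) O}{2} = \frac{9 O}{2}$)
$\frac{1}{L{\left(E{\left(15,-13 \right)} \right)} + G{\left(166,-289 \right)}} = \frac{1}{40 + 166^{2}} = \frac{1}{40 + 27556} = \frac{1}{27596}$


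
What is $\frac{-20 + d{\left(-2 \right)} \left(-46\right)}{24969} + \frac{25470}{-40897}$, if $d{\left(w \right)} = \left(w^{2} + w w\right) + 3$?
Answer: $- \frac{657472252}{1021157193} \approx -0.64385$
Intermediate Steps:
$d{\left(w \right)} = 3 + 2 w^{2}$ ($d{\left(w \right)} = \left(w^{2} + w^{2}\right) + 3 = 2 w^{2} + 3 = 3 + 2 w^{2}$)
$\frac{-20 + d{\left(-2 \right)} \left(-46\right)}{24969} + \frac{25470}{-40897} = \frac{-20 + \left(3 + 2 \left(-2\right)^{2}\right) \left(-46\right)}{24969} + \frac{25470}{-40897} = \left(-20 + \left(3 + 2 \cdot 4\right) \left(-46\right)\right) \frac{1}{24969} + 25470 \left(- \frac{1}{40897}\right) = \left(-20 + \left(3 + 8\right) \left(-46\right)\right) \frac{1}{24969} - \frac{25470}{40897} = \left(-20 + 11 \left(-46\right)\right) \frac{1}{24969} - \frac{25470}{40897} = \left(-20 - 506\right) \frac{1}{24969} - \frac{25470}{40897} = \left(-526\right) \frac{1}{24969} - \frac{25470}{40897} = - \frac{526}{24969} - \frac{25470}{40897} = - \frac{657472252}{1021157193}$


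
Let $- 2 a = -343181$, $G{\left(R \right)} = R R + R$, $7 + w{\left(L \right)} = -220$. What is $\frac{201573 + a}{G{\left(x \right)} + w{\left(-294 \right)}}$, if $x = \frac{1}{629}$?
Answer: $- \frac{295277560607}{179619754} \approx -1643.9$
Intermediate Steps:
$w{\left(L \right)} = -227$ ($w{\left(L \right)} = -7 - 220 = -227$)
$x = \frac{1}{629} \approx 0.0015898$
$G{\left(R \right)} = R + R^{2}$ ($G{\left(R \right)} = R^{2} + R = R + R^{2}$)
$a = \frac{343181}{2}$ ($a = \left(- \frac{1}{2}\right) \left(-343181\right) = \frac{343181}{2} \approx 1.7159 \cdot 10^{5}$)
$\frac{201573 + a}{G{\left(x \right)} + w{\left(-294 \right)}} = \frac{201573 + \frac{343181}{2}}{\frac{1 + \frac{1}{629}}{629} - 227} = \frac{746327}{2 \left(\frac{1}{629} \cdot \frac{630}{629} - 227\right)} = \frac{746327}{2 \left(\frac{630}{395641} - 227\right)} = \frac{746327}{2 \left(- \frac{89809877}{395641}\right)} = \frac{746327}{2} \left(- \frac{395641}{89809877}\right) = - \frac{295277560607}{179619754}$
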